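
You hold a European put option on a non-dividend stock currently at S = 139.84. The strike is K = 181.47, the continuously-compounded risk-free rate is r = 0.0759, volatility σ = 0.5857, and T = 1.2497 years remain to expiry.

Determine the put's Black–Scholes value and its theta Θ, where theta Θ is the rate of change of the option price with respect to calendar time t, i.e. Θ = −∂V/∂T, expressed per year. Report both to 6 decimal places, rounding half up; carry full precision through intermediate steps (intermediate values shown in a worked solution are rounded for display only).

price = 52.923272
Θ = -5.564555

σ√T = 0.5857·√1.2497 = 0.654754
d₁ = (ln(S/K) + (r+σ²/2)T) / (σ√T) = (ln(139.84/181.47) + (0.0759+0.5857²/2)·1.2497) / 0.654754 = (-0.260591 + 0.309204) / 0.654754 = 0.074245
d₂ = d₁ − σ√T = 0.074245 − 0.654754 = -0.580509
e^{−rT} = e^{−0.0759·1.2497} = 0.909507
N(−d₁) = 0.470408,  N(−d₂) = 0.719214
Put price V = K·e^{−rT}·N(−d₂) − S·N(−d₁) = 118.705093 − 65.781821 = 52.923272
φ(d₁) = (1/√(2π))·e^{−d₁²/2} = 0.397844
Θ = −S·φ(d₁)·σ/(2√T) + r·K·e^{−rT}·N(−d₂) = −14.574271 + 9.009717 = -5.564555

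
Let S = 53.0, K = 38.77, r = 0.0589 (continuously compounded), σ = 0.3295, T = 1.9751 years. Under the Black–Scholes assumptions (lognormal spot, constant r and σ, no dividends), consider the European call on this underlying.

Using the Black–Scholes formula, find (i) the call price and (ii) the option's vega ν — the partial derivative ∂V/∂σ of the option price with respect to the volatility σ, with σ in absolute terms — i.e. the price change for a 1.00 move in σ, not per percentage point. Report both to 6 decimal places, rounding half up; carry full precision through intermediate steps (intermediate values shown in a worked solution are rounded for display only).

σ√T = 0.3295·√1.9751 = 0.463074
d₁ = (ln(S/K) + (r+σ²/2)T) / (σ√T) = (ln(53.0/38.77) + (0.0589+0.3295²/2)·1.9751) / 0.463074 = (0.312645 + 0.223552) / 0.463074 = 1.157909
d₂ = d₁ − σ√T = 1.157909 − 0.463074 = 0.694836
e^{−rT} = e^{−0.0589·1.9751} = 0.890178
N(d₁) = 0.876549,  N(d₂) = 0.756421
Call price V = S·N(d₁) − K·e^{−rT}·N(d₂) = 46.457121 − 26.105760 = 20.351361
φ(d₁) = (1/√(2π))·e^{−d₁²/2} = 0.204065
ν = S·φ(d₁)·√T = 15.199858

price = 20.351361
ν = 15.199858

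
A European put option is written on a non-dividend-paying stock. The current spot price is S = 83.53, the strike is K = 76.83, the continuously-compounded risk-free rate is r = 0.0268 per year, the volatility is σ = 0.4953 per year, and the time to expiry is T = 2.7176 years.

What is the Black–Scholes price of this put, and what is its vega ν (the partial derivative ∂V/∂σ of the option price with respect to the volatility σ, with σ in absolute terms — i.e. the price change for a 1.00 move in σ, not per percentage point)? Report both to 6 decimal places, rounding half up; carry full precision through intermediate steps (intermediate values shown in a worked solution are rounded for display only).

σ√T = 0.4953·√2.7176 = 0.816509
d₁ = (ln(S/K) + (r+σ²/2)T) / (σ√T) = (ln(83.53/76.83) + (0.0268+0.4953²/2)·2.7176) / 0.816509 = (0.083611 + 0.406175) / 0.816509 = 0.599854
d₂ = d₁ − σ√T = 0.599854 − 0.816509 = -0.216656
e^{−rT} = e^{−0.0268·2.7176} = 0.929757
N(−d₁) = 0.274302,  N(−d₂) = 0.585762
Put price V = K·e^{−rT}·N(−d₂) − S·N(−d₁) = 41.842860 − 22.912438 = 18.930422
φ(d₁) = (1/√(2π))·e^{−d₁²/2} = 0.333254
ν = S·φ(d₁)·√T = 45.889196

price = 18.930422
ν = 45.889196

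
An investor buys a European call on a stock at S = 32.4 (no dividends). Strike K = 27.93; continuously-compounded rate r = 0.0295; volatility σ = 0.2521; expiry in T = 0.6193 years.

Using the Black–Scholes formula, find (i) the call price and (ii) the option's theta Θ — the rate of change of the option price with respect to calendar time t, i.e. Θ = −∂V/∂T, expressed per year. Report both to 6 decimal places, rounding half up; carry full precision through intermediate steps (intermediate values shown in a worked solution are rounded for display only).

σ√T = 0.2521·√0.6193 = 0.198392
d₁ = (ln(S/K) + (r+σ²/2)T) / (σ√T) = (ln(32.4/27.93) + (0.0295+0.2521²/2)·0.6193) / 0.198392 = (0.148457 + 0.037949) / 0.198392 = 0.939586
d₂ = d₁ − σ√T = 0.939586 − 0.198392 = 0.741194
e^{−rT} = e^{−0.0295·0.6193} = 0.981897
N(d₁) = 0.826285,  N(d₂) = 0.770712
Call price V = S·N(d₁) − K·e^{−rT}·N(d₂) = 26.771635 − 21.136296 = 5.635338
φ(d₁) = (1/√(2π))·e^{−d₁²/2} = 0.256571
Θ = −S·φ(d₁)·σ/(2√T) − r·K·e^{−rT}·N(d₂) = −1.331512 − 0.623521 = -1.955033

price = 5.635338
Θ = -1.955033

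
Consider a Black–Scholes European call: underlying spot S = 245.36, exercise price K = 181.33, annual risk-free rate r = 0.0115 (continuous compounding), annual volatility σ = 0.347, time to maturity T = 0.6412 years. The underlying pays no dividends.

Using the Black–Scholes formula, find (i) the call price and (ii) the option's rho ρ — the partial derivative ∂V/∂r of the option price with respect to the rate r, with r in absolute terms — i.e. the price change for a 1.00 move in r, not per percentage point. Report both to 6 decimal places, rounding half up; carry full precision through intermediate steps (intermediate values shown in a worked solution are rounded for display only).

σ√T = 0.347·√0.6412 = 0.277860
d₁ = (ln(S/K) + (r+σ²/2)T) / (σ√T) = (ln(245.36/181.33) + (0.0115+0.347²/2)·0.6412) / 0.277860 = (0.302408 + 0.045977) / 0.277860 = 1.253814
d₂ = d₁ − σ√T = 1.253814 − 0.277860 = 0.975954
e^{−rT} = e^{−0.0115·0.6412} = 0.992653
N(d₁) = 0.895045,  N(d₂) = 0.835456
Call price V = S·N(d₁) − K·e^{−rT}·N(d₂) = 219.608280 − 150.380317 = 69.227963
ρ = K·T·e^{−rT}·N(d₂) = 96.423859

price = 69.227963
ρ = 96.423859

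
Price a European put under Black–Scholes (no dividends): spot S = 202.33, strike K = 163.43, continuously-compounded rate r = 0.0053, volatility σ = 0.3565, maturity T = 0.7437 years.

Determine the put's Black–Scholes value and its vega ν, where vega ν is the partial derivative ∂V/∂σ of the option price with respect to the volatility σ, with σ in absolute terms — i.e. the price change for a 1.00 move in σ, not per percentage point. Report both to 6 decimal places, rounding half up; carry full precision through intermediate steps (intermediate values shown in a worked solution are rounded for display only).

σ√T = 0.3565·√0.7437 = 0.307439
d₁ = (ln(S/K) + (r+σ²/2)T) / (σ√T) = (ln(202.33/163.43) + (0.0053+0.3565²/2)·0.7437) / 0.307439 = (0.213515 + 0.051201) / 0.307439 = 0.861037
d₂ = d₁ − σ√T = 0.861037 − 0.307439 = 0.553599
e^{−rT} = e^{−0.0053·0.7437} = 0.996066
N(−d₁) = 0.194609,  N(−d₂) = 0.289927
Put price V = K·e^{−rT}·N(−d₂) − S·N(−d₁) = 47.196334 − 39.375187 = 7.821146
φ(d₁) = (1/√(2π))·e^{−d₁²/2} = 0.275372
ν = S·φ(d₁)·√T = 48.048460

price = 7.821146
ν = 48.048460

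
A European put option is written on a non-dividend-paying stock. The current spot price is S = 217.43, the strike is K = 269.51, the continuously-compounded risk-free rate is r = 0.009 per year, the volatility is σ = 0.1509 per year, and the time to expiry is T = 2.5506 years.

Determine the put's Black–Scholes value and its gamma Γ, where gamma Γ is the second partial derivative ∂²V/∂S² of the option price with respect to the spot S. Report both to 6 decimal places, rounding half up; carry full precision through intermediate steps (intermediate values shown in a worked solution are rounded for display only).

price = 52.918749
Γ = 0.006061

σ√T = 0.1509·√2.5506 = 0.240996
d₁ = (ln(S/K) + (r+σ²/2)T) / (σ√T) = (ln(217.43/269.51) + (0.009+0.1509²/2)·2.5506) / 0.240996 = (-0.214729 + 0.051995) / 0.240996 = -0.675253
d₂ = d₁ − σ√T = -0.675253 − 0.240996 = -0.916249
e^{−rT} = e^{−0.009·2.5506} = 0.977306
N(−d₁) = 0.750243,  N(−d₂) = 0.820232
Put price V = K·e^{−rT}·N(−d₂) − S·N(−d₁) = 216.043980 − 163.125231 = 52.918749
φ(d₁) = (1/√(2π))·e^{−d₁²/2} = 0.317613
Γ = φ(d₁) / (S·σ·√T) = 0.006061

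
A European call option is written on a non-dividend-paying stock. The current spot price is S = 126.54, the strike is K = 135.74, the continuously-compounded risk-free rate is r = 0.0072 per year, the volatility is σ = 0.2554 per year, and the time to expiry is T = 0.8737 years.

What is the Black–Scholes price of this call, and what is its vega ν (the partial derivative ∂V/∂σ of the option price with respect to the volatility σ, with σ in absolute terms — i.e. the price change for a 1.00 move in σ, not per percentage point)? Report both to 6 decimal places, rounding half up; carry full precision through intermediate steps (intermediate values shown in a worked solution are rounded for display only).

σ√T = 0.2554·√0.8737 = 0.238727
d₁ = (ln(S/K) + (r+σ²/2)T) / (σ√T) = (ln(126.54/135.74) + (0.0072+0.2554²/2)·0.8737) / 0.238727 = (-0.070183 + 0.034786) / 0.238727 = -0.148273
d₂ = d₁ − σ√T = -0.148273 − 0.238727 = -0.387000
e^{−rT} = e^{−0.0072·0.8737} = 0.993729
N(d₁) = 0.441064,  N(d₂) = 0.349378
Call price V = S·N(d₁) − K·e^{−rT}·N(d₂) = 55.812192 − 47.127171 = 8.685021
φ(d₁) = (1/√(2π))·e^{−d₁²/2} = 0.394581
ν = S·φ(d₁)·√T = 46.670785

price = 8.685021
ν = 46.670785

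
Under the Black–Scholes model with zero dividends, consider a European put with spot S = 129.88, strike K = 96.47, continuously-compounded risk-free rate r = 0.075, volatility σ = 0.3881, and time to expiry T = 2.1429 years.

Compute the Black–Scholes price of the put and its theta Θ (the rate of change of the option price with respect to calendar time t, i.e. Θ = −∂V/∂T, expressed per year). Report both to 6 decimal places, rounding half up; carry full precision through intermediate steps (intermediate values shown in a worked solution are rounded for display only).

σ√T = 0.3881·√2.1429 = 0.568126
d₁ = (ln(S/K) + (r+σ²/2)T) / (σ√T) = (ln(129.88/96.47) + (0.075+0.3881²/2)·2.1429) / 0.568126 = (0.297379 + 0.322101) / 0.568126 = 1.090392
d₂ = d₁ − σ√T = 1.090392 − 0.568126 = 0.522266
e^{−rT} = e^{−0.075·2.1429} = 0.851533
N(−d₁) = 0.137770,  N(−d₂) = 0.300743
Put price V = K·e^{−rT}·N(−d₂) − S·N(−d₁) = 24.705205 − 17.893603 = 6.811602
φ(d₁) = (1/√(2π))·e^{−d₁²/2} = 0.220157
Θ = −S·φ(d₁)·σ/(2√T) + r·K·e^{−rT}·N(−d₂) = −3.790416 + 1.852890 = -1.937525

price = 6.811602
Θ = -1.937525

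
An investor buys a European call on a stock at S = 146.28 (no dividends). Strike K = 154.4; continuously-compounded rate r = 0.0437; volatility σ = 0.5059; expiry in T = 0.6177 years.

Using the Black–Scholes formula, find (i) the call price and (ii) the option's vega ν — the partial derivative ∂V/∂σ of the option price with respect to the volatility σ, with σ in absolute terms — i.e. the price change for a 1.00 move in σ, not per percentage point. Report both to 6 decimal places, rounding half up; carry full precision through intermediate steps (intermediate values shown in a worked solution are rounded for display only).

σ√T = 0.5059·√0.6177 = 0.397607
d₁ = (ln(S/K) + (r+σ²/2)T) / (σ√T) = (ln(146.28/154.4) + (0.0437+0.5059²/2)·0.6177) / 0.397607 = (-0.054024 + 0.106039) / 0.397607 = 0.130820
d₂ = d₁ − σ√T = 0.130820 − 0.397607 = -0.266786
e^{−rT} = e^{−0.0437·0.6177} = 0.973368
N(d₁) = 0.552041,  N(d₂) = 0.394817
Call price V = S·N(d₁) − K·e^{−rT}·N(d₂) = 80.752584 − 59.336209 = 21.416374
φ(d₁) = (1/√(2π))·e^{−d₁²/2} = 0.395543
ν = S·φ(d₁)·√T = 45.474463

price = 21.416374
ν = 45.474463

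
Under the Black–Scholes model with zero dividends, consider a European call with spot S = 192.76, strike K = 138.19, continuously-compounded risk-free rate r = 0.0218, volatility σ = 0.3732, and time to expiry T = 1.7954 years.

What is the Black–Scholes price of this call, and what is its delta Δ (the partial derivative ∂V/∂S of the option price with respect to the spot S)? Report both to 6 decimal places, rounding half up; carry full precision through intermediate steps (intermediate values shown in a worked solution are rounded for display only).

σ√T = 0.3732·√1.7954 = 0.500060
d₁ = (ln(S/K) + (r+σ²/2)T) / (σ√T) = (ln(192.76/138.19) + (0.0218+0.3732²/2)·1.7954) / 0.500060 = (0.332816 + 0.164170) / 0.500060 = 0.993853
d₂ = d₁ − σ√T = 0.993853 − 0.500060 = 0.493793
e^{−rT} = e^{−0.0218·1.7954} = 0.961616
N(d₁) = 0.839853,  N(d₂) = 0.689274
Call price V = S·N(d₁) − K·e^{−rT}·N(d₂) = 161.890009 − 91.594656 = 70.295353
Δ = N(d₁) = 0.839853

price = 70.295353
Δ = 0.839853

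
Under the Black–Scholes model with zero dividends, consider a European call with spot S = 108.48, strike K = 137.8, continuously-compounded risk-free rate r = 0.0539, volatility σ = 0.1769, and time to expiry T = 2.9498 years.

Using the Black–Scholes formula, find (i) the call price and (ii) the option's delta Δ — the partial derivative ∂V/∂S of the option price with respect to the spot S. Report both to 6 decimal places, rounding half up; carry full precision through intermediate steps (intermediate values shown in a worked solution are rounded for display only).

price = 9.582956
Δ = 0.455334

σ√T = 0.1769·√2.9498 = 0.303825
d₁ = (ln(S/K) + (r+σ²/2)T) / (σ√T) = (ln(108.48/137.8) + (0.0539+0.1769²/2)·2.9498) / 0.303825 = (-0.239238 + 0.205149) / 0.303825 = -0.112197
d₂ = d₁ − σ√T = -0.112197 − 0.303825 = -0.416023
e^{−rT} = e^{−0.0539·2.9498} = 0.853001
N(d₁) = 0.455334,  N(d₂) = 0.338697
Call price V = S·N(d₁) − K·e^{−rT}·N(d₂) = 49.394580 − 39.811624 = 9.582956
Δ = N(d₁) = 0.455334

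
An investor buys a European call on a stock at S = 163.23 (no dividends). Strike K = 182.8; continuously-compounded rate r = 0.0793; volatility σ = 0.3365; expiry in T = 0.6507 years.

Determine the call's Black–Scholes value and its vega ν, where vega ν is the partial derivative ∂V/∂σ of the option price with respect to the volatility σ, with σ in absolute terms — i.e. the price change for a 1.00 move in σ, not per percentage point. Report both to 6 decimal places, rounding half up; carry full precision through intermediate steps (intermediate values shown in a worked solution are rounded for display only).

price = 13.457370
ν = 52.310519

σ√T = 0.3365·√0.6507 = 0.271441
d₁ = (ln(S/K) + (r+σ²/2)T) / (σ√T) = (ln(163.23/182.8) + (0.0793+0.3365²/2)·0.6507) / 0.271441 = (-0.113232 + 0.088441) / 0.271441 = -0.091334
d₂ = d₁ − σ√T = -0.091334 − 0.271441 = -0.362775
e^{−rT} = e^{−0.0793·0.6507} = 0.949708
N(d₁) = 0.463614,  N(d₂) = 0.358386
Call price V = S·N(d₁) − K·e^{−rT}·N(d₂) = 75.675650 − 62.218280 = 13.457370
φ(d₁) = (1/√(2π))·e^{−d₁²/2} = 0.397282
ν = S·φ(d₁)·√T = 52.310519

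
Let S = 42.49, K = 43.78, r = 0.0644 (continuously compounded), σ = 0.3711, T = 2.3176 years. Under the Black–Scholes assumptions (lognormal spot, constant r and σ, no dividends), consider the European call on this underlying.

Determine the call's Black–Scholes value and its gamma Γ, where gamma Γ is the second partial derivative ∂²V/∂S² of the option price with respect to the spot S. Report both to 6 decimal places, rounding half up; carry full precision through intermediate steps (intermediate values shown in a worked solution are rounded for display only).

price = 11.501869
Γ = 0.014712

σ√T = 0.3711·√2.3176 = 0.564950
d₁ = (ln(S/K) + (r+σ²/2)T) / (σ√T) = (ln(42.49/43.78) + (0.0644+0.3711²/2)·2.3176) / 0.564950 = (-0.029908 + 0.308838) / 0.564950 = 0.493724
d₂ = d₁ − σ√T = 0.493724 − 0.564950 = -0.071226
e^{−rT} = e^{−0.0644·2.3176} = 0.861351
N(d₁) = 0.689249,  N(d₂) = 0.471609
Call price V = S·N(d₁) − K·e^{−rT}·N(d₂) = 29.286209 − 17.784340 = 11.501869
φ(d₁) = (1/√(2π))·e^{−d₁²/2} = 0.353165
Γ = φ(d₁) / (S·σ·√T) = 0.014712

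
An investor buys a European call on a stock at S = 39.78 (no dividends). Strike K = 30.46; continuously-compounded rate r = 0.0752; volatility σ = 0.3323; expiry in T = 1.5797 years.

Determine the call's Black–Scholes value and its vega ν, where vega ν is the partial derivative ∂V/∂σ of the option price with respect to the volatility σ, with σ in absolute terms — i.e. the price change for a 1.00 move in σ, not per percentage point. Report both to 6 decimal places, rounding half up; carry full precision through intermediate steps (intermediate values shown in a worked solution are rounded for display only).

price = 14.031577
ν = 10.505035

σ√T = 0.3323·√1.5797 = 0.417655
d₁ = (ln(S/K) + (r+σ²/2)T) / (σ√T) = (ln(39.78/30.46) + (0.0752+0.3323²/2)·1.5797) / 0.417655 = (0.266950 + 0.206011) / 0.417655 = 1.132421
d₂ = d₁ − σ√T = 1.132421 − 0.417655 = 0.714766
e^{−rT} = e^{−0.0752·1.5797} = 0.887991
N(d₁) = 0.871271,  N(d₂) = 0.762623
Call price V = S·N(d₁) − K·e^{−rT}·N(d₂) = 34.659170 − 20.627593 = 14.031577
φ(d₁) = (1/√(2π))·e^{−d₁²/2} = 0.210109
ν = S·φ(d₁)·√T = 10.505035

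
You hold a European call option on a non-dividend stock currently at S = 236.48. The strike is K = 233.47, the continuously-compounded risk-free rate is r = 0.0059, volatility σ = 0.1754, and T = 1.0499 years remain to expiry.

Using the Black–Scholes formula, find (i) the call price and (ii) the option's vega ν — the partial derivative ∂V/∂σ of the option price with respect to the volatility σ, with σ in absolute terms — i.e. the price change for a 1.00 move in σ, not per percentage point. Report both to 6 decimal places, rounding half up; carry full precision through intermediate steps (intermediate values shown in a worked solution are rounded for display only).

price = 19.092532
ν = 94.835328

σ√T = 0.1754·√1.0499 = 0.179723
d₁ = (ln(S/K) + (r+σ²/2)T) / (σ√T) = (ln(236.48/233.47) + (0.0059+0.1754²/2)·1.0499) / 0.179723 = (0.012810 + 0.022345) / 0.179723 = 0.195605
d₂ = d₁ − σ√T = 0.195605 − 0.179723 = 0.015882
e^{−rT} = e^{−0.0059·1.0499} = 0.993825
N(d₁) = 0.577540,  N(d₂) = 0.506336
Call price V = S·N(d₁) − K·e^{−rT}·N(d₂) = 136.576695 − 117.484163 = 19.092532
φ(d₁) = (1/√(2π))·e^{−d₁²/2} = 0.391383
ν = S·φ(d₁)·√T = 94.835328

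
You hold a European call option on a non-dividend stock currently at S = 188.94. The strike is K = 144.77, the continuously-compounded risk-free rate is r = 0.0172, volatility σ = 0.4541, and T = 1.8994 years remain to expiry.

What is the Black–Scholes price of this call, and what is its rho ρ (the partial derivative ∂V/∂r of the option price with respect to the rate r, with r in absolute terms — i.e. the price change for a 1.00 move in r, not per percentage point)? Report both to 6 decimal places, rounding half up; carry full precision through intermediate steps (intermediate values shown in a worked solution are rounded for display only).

σ√T = 0.4541·√1.8994 = 0.625835
d₁ = (ln(S/K) + (r+σ²/2)T) / (σ√T) = (ln(188.94/144.77) + (0.0172+0.4541²/2)·1.8994) / 0.625835 = (0.266283 + 0.228504) / 0.625835 = 0.790604
d₂ = d₁ − σ√T = 0.790604 − 0.625835 = 0.164769
e^{−rT} = e^{−0.0172·1.8994} = 0.967858
N(d₁) = 0.785412,  N(d₂) = 0.565437
Call price V = S·N(d₁) − K·e^{−rT}·N(d₂) = 148.395828 − 79.227266 = 69.168562
ρ = K·T·e^{−rT}·N(d₂) = 150.484270

price = 69.168562
ρ = 150.484270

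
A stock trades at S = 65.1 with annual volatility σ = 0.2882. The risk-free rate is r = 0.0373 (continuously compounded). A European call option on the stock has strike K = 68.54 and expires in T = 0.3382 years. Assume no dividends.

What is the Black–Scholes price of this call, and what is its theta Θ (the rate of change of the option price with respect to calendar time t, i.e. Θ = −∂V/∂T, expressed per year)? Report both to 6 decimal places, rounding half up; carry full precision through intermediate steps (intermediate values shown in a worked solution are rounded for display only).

price = 3.261981
Θ = -7.314478

σ√T = 0.2882·√0.3382 = 0.167603
d₁ = (ln(S/K) + (r+σ²/2)T) / (σ√T) = (ln(65.1/68.54) + (0.0373+0.2882²/2)·0.3382) / 0.167603 = (-0.051493 + 0.026660) / 0.167603 = -0.148165
d₂ = d₁ − σ√T = -0.148165 − 0.167603 = -0.315767
e^{−rT} = e^{−0.0373·0.3382} = 0.987464
N(d₁) = 0.441106,  N(d₂) = 0.376090
Call price V = S·N(d₁) − K·e^{−rT}·N(d₂) = 28.716026 − 25.454046 = 3.261981
φ(d₁) = (1/√(2π))·e^{−d₁²/2} = 0.394587
Θ = −S·φ(d₁)·σ/(2√T) − r·K·e^{−rT}·N(d₂) = −6.365042 − 0.949436 = -7.314478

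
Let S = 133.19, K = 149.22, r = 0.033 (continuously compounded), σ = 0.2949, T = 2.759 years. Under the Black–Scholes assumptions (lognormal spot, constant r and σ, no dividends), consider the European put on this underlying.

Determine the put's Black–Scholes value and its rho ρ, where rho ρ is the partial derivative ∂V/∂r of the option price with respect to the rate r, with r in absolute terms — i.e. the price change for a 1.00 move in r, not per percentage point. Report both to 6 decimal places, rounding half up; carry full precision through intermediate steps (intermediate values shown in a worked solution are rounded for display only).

σ√T = 0.2949·√2.759 = 0.489836
d₁ = (ln(S/K) + (r+σ²/2)T) / (σ√T) = (ln(133.19/149.22) + (0.033+0.2949²/2)·2.759) / 0.489836 = (-0.113645 + 0.211017) / 0.489836 = 0.198784
d₂ = d₁ − σ√T = 0.198784 − 0.489836 = -0.291052
e^{−rT} = e^{−0.033·2.759} = 0.912975
N(−d₁) = 0.421216,  N(−d₂) = 0.614494
Put price V = K·e^{−rT}·N(−d₂) − S·N(−d₁) = 83.715061 − 56.101738 = 27.613323
ρ = −K·T·e^{−rT}·N(−d₂) = -230.969852

price = 27.613323
ρ = -230.969852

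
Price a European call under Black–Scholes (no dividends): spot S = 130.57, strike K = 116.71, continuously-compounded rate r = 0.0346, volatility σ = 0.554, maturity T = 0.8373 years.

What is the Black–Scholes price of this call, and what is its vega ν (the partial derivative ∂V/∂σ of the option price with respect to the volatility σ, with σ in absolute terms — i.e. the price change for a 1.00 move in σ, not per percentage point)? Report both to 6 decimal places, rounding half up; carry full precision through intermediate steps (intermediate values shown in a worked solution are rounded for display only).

price = 33.920937
ν = 41.375255

σ√T = 0.554·√0.8373 = 0.506933
d₁ = (ln(S/K) + (r+σ²/2)T) / (σ√T) = (ln(130.57/116.71) + (0.0346+0.554²/2)·0.8373) / 0.506933 = (0.112217 + 0.157461) / 0.506933 = 0.531980
d₂ = d₁ − σ√T = 0.531980 − 0.506933 = 0.025048
e^{−rT} = e^{−0.0346·0.8373} = 0.971445
N(d₁) = 0.702630,  N(d₂) = 0.509992
Call price V = S·N(d₁) − K·e^{−rT}·N(d₂) = 91.742423 − 57.821486 = 33.920937
φ(d₁) = (1/√(2π))·e^{−d₁²/2} = 0.346303
ν = S·φ(d₁)·√T = 41.375255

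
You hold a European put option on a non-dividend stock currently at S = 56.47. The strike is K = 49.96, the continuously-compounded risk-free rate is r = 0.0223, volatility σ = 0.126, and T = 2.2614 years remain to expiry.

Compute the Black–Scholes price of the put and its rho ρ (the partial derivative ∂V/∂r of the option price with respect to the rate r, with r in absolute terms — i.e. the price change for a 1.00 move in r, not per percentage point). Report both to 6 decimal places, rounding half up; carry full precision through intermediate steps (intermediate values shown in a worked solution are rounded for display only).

price = 0.960398
ρ = -22.206655

σ√T = 0.126·√2.2614 = 0.189478
d₁ = (ln(S/K) + (r+σ²/2)T) / (σ√T) = (ln(56.47/49.96) + (0.0223+0.126²/2)·2.2614) / 0.189478 = (0.122487 + 0.068380) / 0.189478 = 1.007330
d₂ = d₁ − σ√T = 1.007330 − 0.189478 = 0.817852
e^{−rT} = e^{−0.0223·2.2614} = 0.950821
N(−d₁) = 0.156888,  N(−d₂) = 0.206721
Put price V = K·e^{−rT}·N(−d₂) − S·N(−d₁) = 9.819870 − 8.859473 = 0.960398
ρ = −K·T·e^{−rT}·N(−d₂) = -22.206655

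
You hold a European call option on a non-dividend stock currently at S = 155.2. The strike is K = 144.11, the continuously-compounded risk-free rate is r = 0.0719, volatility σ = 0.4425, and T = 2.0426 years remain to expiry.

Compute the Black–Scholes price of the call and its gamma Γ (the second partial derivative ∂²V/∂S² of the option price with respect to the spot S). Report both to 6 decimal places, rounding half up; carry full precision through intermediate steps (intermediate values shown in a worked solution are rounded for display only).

σ√T = 0.4425·√2.0426 = 0.632419
d₁ = (ln(S/K) + (r+σ²/2)T) / (σ√T) = (ln(155.2/144.11) + (0.0719+0.4425²/2)·2.0426) / 0.632419 = (0.074138 + 0.346840) / 0.632419 = 0.665662
d₂ = d₁ − σ√T = 0.665662 − 0.632419 = 0.033243
e^{−rT} = e^{−0.0719·2.0426} = 0.863412
N(d₁) = 0.747187,  N(d₂) = 0.513260
Call price V = S·N(d₁) − K·e^{−rT}·N(d₂) = 115.963351 − 63.863034 = 52.100317
φ(d₁) = (1/√(2π))·e^{−d₁²/2} = 0.319662
Γ = φ(d₁) / (S·σ·√T) = 0.003257

price = 52.100317
Γ = 0.003257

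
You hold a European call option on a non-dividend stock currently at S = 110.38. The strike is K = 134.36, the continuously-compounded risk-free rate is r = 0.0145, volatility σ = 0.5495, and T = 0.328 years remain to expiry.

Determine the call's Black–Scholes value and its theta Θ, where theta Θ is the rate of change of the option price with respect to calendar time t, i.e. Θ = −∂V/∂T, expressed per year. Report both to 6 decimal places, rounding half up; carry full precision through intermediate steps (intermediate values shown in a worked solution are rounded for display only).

price = 6.306851
Θ = -19.501455

σ√T = 0.5495·√0.328 = 0.314706
d₁ = (ln(S/K) + (r+σ²/2)T) / (σ√T) = (ln(110.38/134.36) + (0.0145+0.5495²/2)·0.328) / 0.314706 = (-0.196594 + 0.054276) / 0.314706 = -0.452226
d₂ = d₁ − σ√T = -0.452226 − 0.314706 = -0.766931
e^{−rT} = e^{−0.0145·0.328} = 0.995255
N(d₁) = 0.325553,  N(d₂) = 0.221561
Call price V = S·N(d₁) − K·e^{−rT}·N(d₂) = 35.934567 − 29.627716 = 6.306851
φ(d₁) = (1/√(2π))·e^{−d₁²/2} = 0.360165
Θ = −S·φ(d₁)·σ/(2√T) − r·K·e^{−rT}·N(d₂) = −19.071853 − 0.429602 = -19.501455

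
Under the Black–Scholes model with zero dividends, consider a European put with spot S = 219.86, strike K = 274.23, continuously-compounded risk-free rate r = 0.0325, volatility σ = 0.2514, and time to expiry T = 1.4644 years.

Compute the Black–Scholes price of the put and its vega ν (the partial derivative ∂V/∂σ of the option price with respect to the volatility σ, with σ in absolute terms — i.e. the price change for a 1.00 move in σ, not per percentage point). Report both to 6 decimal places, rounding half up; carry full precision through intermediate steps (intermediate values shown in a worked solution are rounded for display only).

price = 54.461939
ν = 97.270412

σ√T = 0.2514·√1.4644 = 0.304225
d₁ = (ln(S/K) + (r+σ²/2)T) / (σ√T) = (ln(219.86/274.23) + (0.0325+0.2514²/2)·1.4644) / 0.304225 = (-0.220976 + 0.093869) / 0.304225 = -0.417805
d₂ = d₁ − σ√T = -0.417805 − 0.304225 = -0.722030
e^{−rT} = e^{−0.0325·1.4644} = 0.953522
N(−d₁) = 0.661955,  N(−d₂) = 0.764862
Put price V = K·e^{−rT}·N(−d₂) − S·N(−d₁) = 199.999378 − 145.537439 = 54.461939
φ(d₁) = (1/√(2π))·e^{−d₁²/2} = 0.365599
ν = S·φ(d₁)·√T = 97.270412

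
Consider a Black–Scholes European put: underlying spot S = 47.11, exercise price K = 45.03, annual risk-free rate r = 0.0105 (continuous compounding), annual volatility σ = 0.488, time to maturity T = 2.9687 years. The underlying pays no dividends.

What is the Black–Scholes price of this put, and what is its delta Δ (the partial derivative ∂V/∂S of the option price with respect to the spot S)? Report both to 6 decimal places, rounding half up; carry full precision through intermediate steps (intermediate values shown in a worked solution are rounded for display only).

price = 13.111457
Δ = -0.304610

σ√T = 0.488·√2.9687 = 0.840820
d₁ = (ln(S/K) + (r+σ²/2)T) / (σ√T) = (ln(47.11/45.03) + (0.0105+0.488²/2)·2.9687) / 0.840820 = (0.045156 + 0.384660) / 0.840820 = 0.511188
d₂ = d₁ − σ√T = 0.511188 − 0.840820 = -0.329632
e^{−rT} = e^{−0.0105·2.9687} = 0.969309
N(−d₁) = 0.304610,  N(−d₂) = 0.629161
Put price V = K·e^{−rT}·N(−d₂) − S·N(−d₁) = 27.461626 − 14.350169 = 13.111457
Δ = −N(−d₁) = -0.304610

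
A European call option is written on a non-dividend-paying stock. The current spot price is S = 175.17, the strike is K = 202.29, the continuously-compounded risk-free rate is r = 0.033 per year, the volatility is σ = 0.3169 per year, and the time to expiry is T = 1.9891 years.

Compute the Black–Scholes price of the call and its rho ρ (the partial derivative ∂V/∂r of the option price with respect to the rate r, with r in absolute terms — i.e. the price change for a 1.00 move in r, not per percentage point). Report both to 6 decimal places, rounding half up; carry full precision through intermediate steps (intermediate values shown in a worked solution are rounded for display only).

price = 25.587983
ρ = 130.025170

σ√T = 0.3169·√1.9891 = 0.446941
d₁ = (ln(S/K) + (r+σ²/2)T) / (σ√T) = (ln(175.17/202.29) + (0.033+0.3169²/2)·1.9891) / 0.446941 = (-0.143945 + 0.165519) / 0.446941 = 0.048269
d₂ = d₁ − σ√T = 0.048269 − 0.446941 = -0.398673
e^{−rT} = e^{−0.033·1.9891} = 0.936468
N(d₁) = 0.519249,  N(d₂) = 0.345067
Call price V = S·N(d₁) − K·e^{−rT}·N(d₂) = 90.956828 − 65.368845 = 25.587983
ρ = K·T·e^{−rT}·N(d₂) = 130.025170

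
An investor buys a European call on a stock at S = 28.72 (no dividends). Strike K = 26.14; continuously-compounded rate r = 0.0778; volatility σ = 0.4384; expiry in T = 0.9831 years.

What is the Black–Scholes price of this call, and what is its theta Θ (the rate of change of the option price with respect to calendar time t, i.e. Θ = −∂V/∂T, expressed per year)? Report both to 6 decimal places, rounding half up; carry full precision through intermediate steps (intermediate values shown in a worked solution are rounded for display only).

price = 7.146212
Θ = -3.176138

σ√T = 0.4384·√0.9831 = 0.434680
d₁ = (ln(S/K) + (r+σ²/2)T) / (σ√T) = (ln(28.72/26.14) + (0.0778+0.4384²/2)·0.9831) / 0.434680 = (0.094127 + 0.170958) / 0.434680 = 0.609841
d₂ = d₁ − σ√T = 0.609841 − 0.434680 = 0.175161
e^{−rT} = e^{−0.0778·0.9831} = 0.926367
N(d₁) = 0.729016,  N(d₂) = 0.569523
Call price V = S·N(d₁) − K·e^{−rT}·N(d₂) = 20.937350 − 13.791139 = 7.146212
φ(d₁) = (1/√(2π))·e^{−d₁²/2} = 0.331247
Θ = −S·φ(d₁)·σ/(2√T) − r·K·e^{−rT}·N(d₂) = −2.103187 − 1.072951 = -3.176138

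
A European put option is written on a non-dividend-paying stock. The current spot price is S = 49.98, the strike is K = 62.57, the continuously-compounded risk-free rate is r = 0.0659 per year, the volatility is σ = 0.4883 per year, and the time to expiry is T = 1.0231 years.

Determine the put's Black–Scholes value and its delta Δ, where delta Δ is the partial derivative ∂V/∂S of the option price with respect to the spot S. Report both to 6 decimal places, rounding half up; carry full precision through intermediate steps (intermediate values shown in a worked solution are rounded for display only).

σ√T = 0.4883·√1.0231 = 0.493908
d₁ = (ln(S/K) + (r+σ²/2)T) / (σ√T) = (ln(49.98/62.57) + (0.0659+0.4883²/2)·1.0231) / 0.493908 = (-0.224663 + 0.189395) / 0.493908 = -0.071407
d₂ = d₁ − σ√T = -0.071407 − 0.493908 = -0.565314
e^{−rT} = e^{−0.0659·1.0231} = 0.934800
N(−d₁) = 0.528463,  N(−d₂) = 0.714070
Put price V = K·e^{−rT}·N(−d₂) − S·N(−d₁) = 41.766283 − 26.412579 = 15.353704
Δ = −N(−d₁) = -0.528463

price = 15.353704
Δ = -0.528463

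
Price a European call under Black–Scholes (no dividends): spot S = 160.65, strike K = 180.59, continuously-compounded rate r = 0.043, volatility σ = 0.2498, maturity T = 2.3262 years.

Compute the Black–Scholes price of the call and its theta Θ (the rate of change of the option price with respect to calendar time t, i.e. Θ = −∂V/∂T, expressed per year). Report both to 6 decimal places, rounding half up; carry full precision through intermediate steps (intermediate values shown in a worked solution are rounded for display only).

σ√T = 0.2498·√2.3262 = 0.380992
d₁ = (ln(S/K) + (r+σ²/2)T) / (σ√T) = (ln(160.65/180.59) + (0.043+0.2498²/2)·2.3262) / 0.380992 = (-0.117001 + 0.172604) / 0.380992 = 0.145942
d₂ = d₁ − σ√T = 0.145942 − 0.380992 = -0.235050
e^{−rT} = e^{−0.043·2.3262} = 0.904813
N(d₁) = 0.558017,  N(d₂) = 0.407085
Call price V = S·N(d₁) − K·e^{−rT}·N(d₂) = 89.645363 − 66.517802 = 23.127561
φ(d₁) = (1/√(2π))·e^{−d₁²/2} = 0.394716
Θ = −S·φ(d₁)·σ/(2√T) − r·K·e^{−rT}·N(d₂) = −5.192836 − 2.860265 = -8.053102

price = 23.127561
Θ = -8.053102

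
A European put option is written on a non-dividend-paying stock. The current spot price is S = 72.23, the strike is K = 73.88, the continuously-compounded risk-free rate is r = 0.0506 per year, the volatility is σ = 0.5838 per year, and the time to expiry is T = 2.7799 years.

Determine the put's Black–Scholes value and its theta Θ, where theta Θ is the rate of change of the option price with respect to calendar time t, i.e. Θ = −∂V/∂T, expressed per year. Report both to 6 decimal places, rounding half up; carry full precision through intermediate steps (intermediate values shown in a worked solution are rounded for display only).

σ√T = 0.5838·√2.7799 = 0.973372
d₁ = (ln(S/K) + (r+σ²/2)T) / (σ√T) = (ln(72.23/73.88) + (0.0506+0.5838²/2)·2.7799) / 0.973372 = (-0.022587 + 0.614389) / 0.973372 = 0.607992
d₂ = d₁ − σ√T = 0.607992 − 0.973372 = -0.365379
e^{−rT} = e^{−0.0506·2.7799} = 0.868782
N(−d₁) = 0.271596,  N(−d₂) = 0.642586
Put price V = K·e^{−rT}·N(−d₂) − S·N(−d₁) = 41.244774 − 19.617401 = 21.627372
φ(d₁) = (1/√(2π))·e^{−d₁²/2} = 0.331620
Θ = −S·φ(d₁)·σ/(2√T) + r·K·e^{−rT}·N(−d₂) = −4.193510 + 2.086986 = -2.106525

price = 21.627372
Θ = -2.106525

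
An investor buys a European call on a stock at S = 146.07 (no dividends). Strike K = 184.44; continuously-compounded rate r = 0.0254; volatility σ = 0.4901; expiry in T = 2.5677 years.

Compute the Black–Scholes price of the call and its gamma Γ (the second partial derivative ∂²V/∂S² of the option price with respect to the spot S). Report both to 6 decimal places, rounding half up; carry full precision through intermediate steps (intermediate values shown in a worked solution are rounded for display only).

price = 36.385283
Γ = 0.003423

σ√T = 0.4901·√2.5677 = 0.785338
d₁ = (ln(S/K) + (r+σ²/2)T) / (σ√T) = (ln(146.07/184.44) + (0.0254+0.4901²/2)·2.5677) / 0.785338 = (-0.233238 + 0.373598) / 0.785338 = 0.178725
d₂ = d₁ − σ√T = 0.178725 − 0.785338 = -0.606613
e^{−rT} = e^{−0.0254·2.5677} = 0.936862
N(d₁) = 0.570923,  N(d₂) = 0.272054
Call price V = S·N(d₁) − K·e^{−rT}·N(d₂) = 83.394745 − 47.009462 = 36.385283
φ(d₁) = (1/√(2π))·e^{−d₁²/2} = 0.392621
Γ = φ(d₁) / (S·σ·√T) = 0.003423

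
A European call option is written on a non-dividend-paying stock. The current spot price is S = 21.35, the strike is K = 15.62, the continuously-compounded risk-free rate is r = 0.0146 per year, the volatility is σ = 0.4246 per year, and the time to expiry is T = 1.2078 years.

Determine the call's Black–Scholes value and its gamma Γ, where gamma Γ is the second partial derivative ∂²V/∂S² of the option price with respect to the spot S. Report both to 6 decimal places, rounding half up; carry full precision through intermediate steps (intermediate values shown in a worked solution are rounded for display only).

σ√T = 0.4246·√1.2078 = 0.466635
d₁ = (ln(S/K) + (r+σ²/2)T) / (σ√T) = (ln(21.35/15.62) + (0.0146+0.4246²/2)·1.2078) / 0.466635 = (0.312500 + 0.126508) / 0.466635 = 0.940794
d₂ = d₁ − σ√T = 0.940794 − 0.466635 = 0.474159
e^{−rT} = e^{−0.0146·1.2078} = 0.982521
N(d₁) = 0.826595,  N(d₂) = 0.682307
Call price V = S·N(d₁) − K·e^{−rT}·N(d₂) = 17.647800 − 10.471343 = 7.176457
φ(d₁) = (1/√(2π))·e^{−d₁²/2} = 0.256280
Γ = φ(d₁) / (S·σ·√T) = 0.025724

price = 7.176457
Γ = 0.025724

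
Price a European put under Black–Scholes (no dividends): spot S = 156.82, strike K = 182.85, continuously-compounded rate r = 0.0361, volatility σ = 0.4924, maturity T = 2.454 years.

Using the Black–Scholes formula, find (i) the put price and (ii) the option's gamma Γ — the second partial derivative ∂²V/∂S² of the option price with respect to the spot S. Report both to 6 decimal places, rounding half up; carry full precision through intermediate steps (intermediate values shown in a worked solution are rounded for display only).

price = 54.096430
Γ = 0.003152

σ√T = 0.4924·√2.454 = 0.771357
d₁ = (ln(S/K) + (r+σ²/2)T) / (σ√T) = (ln(156.82/182.85) + (0.0361+0.4924²/2)·2.454) / 0.771357 = (-0.153567 + 0.386085) / 0.771357 = 0.301440
d₂ = d₁ − σ√T = 0.301440 − 0.771357 = -0.469917
e^{−rT} = e^{−0.0361·2.454} = 0.915221
N(−d₁) = 0.381540,  N(−d₂) = 0.680793
Put price V = K·e^{−rT}·N(−d₂) − S·N(−d₁) = 113.929471 − 59.833041 = 54.096430
φ(d₁) = (1/√(2π))·e^{−d₁²/2} = 0.381223
Γ = φ(d₁) / (S·σ·√T) = 0.003152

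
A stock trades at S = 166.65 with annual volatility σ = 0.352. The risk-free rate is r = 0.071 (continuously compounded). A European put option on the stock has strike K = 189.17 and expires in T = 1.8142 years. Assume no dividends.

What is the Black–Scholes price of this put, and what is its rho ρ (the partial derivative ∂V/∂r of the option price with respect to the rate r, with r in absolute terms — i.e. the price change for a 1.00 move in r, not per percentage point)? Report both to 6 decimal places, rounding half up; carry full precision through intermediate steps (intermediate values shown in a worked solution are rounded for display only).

price = 31.025178
ρ = -178.618147

σ√T = 0.352·√1.8142 = 0.474117
d₁ = (ln(S/K) + (r+σ²/2)T) / (σ√T) = (ln(166.65/189.17) + (0.071+0.352²/2)·1.8142) / 0.474117 = (-0.126750 + 0.241202) / 0.474117 = 0.241399
d₂ = d₁ − σ√T = 0.241399 − 0.474117 = -0.232718
e^{−rT} = e^{−0.071·1.8142} = 0.879143
N(−d₁) = 0.404623,  N(−d₂) = 0.592010
Put price V = K·e^{−rT}·N(−d₂) − S·N(−d₁) = 98.455599 − 67.430421 = 31.025178
ρ = −K·T·e^{−rT}·N(−d₂) = -178.618147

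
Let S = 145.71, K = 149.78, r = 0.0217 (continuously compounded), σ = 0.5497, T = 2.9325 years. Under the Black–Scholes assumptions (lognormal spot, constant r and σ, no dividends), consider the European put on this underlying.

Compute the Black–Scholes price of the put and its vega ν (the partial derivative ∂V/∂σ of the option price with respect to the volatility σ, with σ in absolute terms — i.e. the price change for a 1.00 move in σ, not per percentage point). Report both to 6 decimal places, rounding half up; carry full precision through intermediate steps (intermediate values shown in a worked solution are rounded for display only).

price = 49.282931
ν = 87.449845

σ√T = 0.5497·√2.9325 = 0.941336
d₁ = (ln(S/K) + (r+σ²/2)T) / (σ√T) = (ln(145.71/149.78) + (0.0217+0.5497²/2)·2.9325) / 0.941336 = (-0.027549 + 0.506692) / 0.941336 = 0.509003
d₂ = d₁ − σ√T = 0.509003 − 0.941336 = -0.432333
e^{−rT} = e^{−0.0217·2.9325} = 0.938347
N(−d₁) = 0.305375,  N(−d₂) = 0.667250
Put price V = K·e^{−rT}·N(−d₂) − S·N(−d₁) = 93.779131 − 44.496200 = 49.282931
φ(d₁) = (1/√(2π))·e^{−d₁²/2} = 0.350470
ν = S·φ(d₁)·√T = 87.449845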